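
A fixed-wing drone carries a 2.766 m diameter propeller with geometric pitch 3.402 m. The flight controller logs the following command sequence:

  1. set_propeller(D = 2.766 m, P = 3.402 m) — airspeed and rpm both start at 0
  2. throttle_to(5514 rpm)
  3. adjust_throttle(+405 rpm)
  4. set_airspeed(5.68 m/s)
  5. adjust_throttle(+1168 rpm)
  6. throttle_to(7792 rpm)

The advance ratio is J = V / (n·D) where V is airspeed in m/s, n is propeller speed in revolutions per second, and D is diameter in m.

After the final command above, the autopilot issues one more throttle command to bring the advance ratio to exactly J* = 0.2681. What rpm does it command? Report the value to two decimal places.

set_propeller: D = 2.766 m, P = 3.402 m (p = P/D = 1.229935); state ← (V=0, rpm=0)
throttle_to(5514): rpm ← 5514
adjust_throttle(+405): rpm ← 5514 +405 = 5919
set_airspeed(5.68): V ← 5.68 m/s
adjust_throttle(+1168): rpm ← 5919 +1168 = 7087
throttle_to(7792): rpm ← 7792
final state: V = 5.68 m/s, rpm = 7792 → n = rpm/60 = 129.866667 rev/s
target J* = 0.2681; solve J* = V/(n·D) for n: n = V/(J*·D) = 5.68/(0.2681 × 2.766) = 7.659481 rev/s
rpm = 60·n = 459.568863

rpm = 459.57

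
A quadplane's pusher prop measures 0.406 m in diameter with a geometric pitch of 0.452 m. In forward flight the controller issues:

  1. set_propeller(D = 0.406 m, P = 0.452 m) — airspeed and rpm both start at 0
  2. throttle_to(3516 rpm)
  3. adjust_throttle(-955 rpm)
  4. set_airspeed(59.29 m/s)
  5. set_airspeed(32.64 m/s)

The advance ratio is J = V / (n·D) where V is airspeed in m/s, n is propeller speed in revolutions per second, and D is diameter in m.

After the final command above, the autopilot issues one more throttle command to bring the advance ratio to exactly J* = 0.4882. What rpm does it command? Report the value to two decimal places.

set_propeller: D = 0.406 m, P = 0.452 m (p = P/D = 1.113300); state ← (V=0, rpm=0)
throttle_to(3516): rpm ← 3516
adjust_throttle(-955): rpm ← 3516 -955 = 2561
set_airspeed(59.29): V ← 59.29 m/s
set_airspeed(32.64): V ← 32.64 m/s
final state: V = 32.64 m/s, rpm = 2561 → n = rpm/60 = 42.683333 rev/s
target J* = 0.4882; solve J* = V/(n·D) for n: n = V/(J*·D) = 32.64/(0.4882 × 0.406) = 164.674495 rev/s
rpm = 60·n = 9880.469726

rpm = 9880.47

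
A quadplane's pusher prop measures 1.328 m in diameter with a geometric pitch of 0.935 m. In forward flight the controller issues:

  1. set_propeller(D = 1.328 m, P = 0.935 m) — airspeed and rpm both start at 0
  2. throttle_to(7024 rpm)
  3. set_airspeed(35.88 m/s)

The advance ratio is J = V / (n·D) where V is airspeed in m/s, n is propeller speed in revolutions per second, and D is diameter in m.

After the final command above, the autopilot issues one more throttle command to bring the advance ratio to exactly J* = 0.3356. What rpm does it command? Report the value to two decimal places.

set_propeller: D = 1.328 m, P = 0.935 m (p = P/D = 0.704066); state ← (V=0, rpm=0)
throttle_to(7024): rpm ← 7024
set_airspeed(35.88): V ← 35.88 m/s
final state: V = 35.88 m/s, rpm = 7024 → n = rpm/60 = 117.066667 rev/s
target J* = 0.3356; solve J* = V/(n·D) for n: n = V/(J*·D) = 35.88/(0.3356 × 1.328) = 80.506771 rev/s
rpm = 60·n = 4830.406250

rpm = 4830.41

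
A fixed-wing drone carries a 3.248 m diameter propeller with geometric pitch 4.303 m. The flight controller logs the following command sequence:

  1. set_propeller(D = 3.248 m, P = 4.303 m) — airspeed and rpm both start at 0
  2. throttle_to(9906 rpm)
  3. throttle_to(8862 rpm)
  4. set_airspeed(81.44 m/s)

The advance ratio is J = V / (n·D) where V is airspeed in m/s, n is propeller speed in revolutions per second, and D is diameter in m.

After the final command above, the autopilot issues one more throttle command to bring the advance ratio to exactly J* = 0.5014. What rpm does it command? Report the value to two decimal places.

rpm = 3000.47

set_propeller: D = 3.248 m, P = 4.303 m (p = P/D = 1.324815); state ← (V=0, rpm=0)
throttle_to(9906): rpm ← 9906
throttle_to(8862): rpm ← 8862
set_airspeed(81.44): V ← 81.44 m/s
final state: V = 81.44 m/s, rpm = 8862 → n = rpm/60 = 147.700000 rev/s
target J* = 0.5014; solve J* = V/(n·D) for n: n = V/(J*·D) = 81.44/(0.5014 × 3.248) = 50.007762 rev/s
rpm = 60·n = 3000.465691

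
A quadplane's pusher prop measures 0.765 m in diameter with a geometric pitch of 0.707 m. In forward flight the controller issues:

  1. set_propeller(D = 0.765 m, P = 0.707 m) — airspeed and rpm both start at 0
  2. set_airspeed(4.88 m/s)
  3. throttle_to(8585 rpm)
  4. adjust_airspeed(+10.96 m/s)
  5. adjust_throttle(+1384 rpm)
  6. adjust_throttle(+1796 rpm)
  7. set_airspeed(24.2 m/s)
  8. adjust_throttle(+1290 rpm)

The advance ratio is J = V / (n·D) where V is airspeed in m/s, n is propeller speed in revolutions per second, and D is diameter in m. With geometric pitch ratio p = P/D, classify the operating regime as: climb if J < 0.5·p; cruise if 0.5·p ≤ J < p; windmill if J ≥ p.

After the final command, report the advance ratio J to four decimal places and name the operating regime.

set_propeller: D = 0.765 m, P = 0.707 m (p = P/D = 0.924183); state ← (V=0, rpm=0)
set_airspeed(4.88): V ← 4.88 m/s
throttle_to(8585): rpm ← 8585
adjust_airspeed(+10.96): V ← 4.88 +10.96 = 15.84 m/s
adjust_throttle(+1384): rpm ← 8585 +1384 = 9969
adjust_throttle(+1796): rpm ← 9969 +1796 = 11765
set_airspeed(24.2): V ← 24.2 m/s
adjust_throttle(+1290): rpm ← 11765 +1290 = 13055
final state: V = 24.2 m/s, rpm = 13055 → n = rpm/60 = 217.583333 rev/s
J = V / (n·D) = 24.2 / (217.583333 × 0.765) = 0.145388
regime bands: climb J<0.4621 | cruise [0.4621, 0.9242) | windmill J≥0.9242
J = 0.1454 → climb

J = 0.1454, regime = climb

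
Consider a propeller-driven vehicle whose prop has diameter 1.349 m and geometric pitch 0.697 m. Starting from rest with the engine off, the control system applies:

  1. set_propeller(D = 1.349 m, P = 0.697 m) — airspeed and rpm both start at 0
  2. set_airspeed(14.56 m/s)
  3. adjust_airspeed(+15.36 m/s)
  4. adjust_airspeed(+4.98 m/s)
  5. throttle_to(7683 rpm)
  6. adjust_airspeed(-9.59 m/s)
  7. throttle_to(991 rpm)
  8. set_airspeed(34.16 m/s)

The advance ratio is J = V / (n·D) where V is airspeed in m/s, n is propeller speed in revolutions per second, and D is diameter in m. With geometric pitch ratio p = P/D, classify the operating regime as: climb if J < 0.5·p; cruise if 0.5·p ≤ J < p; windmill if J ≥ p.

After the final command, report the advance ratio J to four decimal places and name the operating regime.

J = 1.5331, regime = windmill

set_propeller: D = 1.349 m, P = 0.697 m (p = P/D = 0.516679); state ← (V=0, rpm=0)
set_airspeed(14.56): V ← 14.56 m/s
adjust_airspeed(+15.36): V ← 14.56 +15.36 = 29.92 m/s
adjust_airspeed(+4.98): V ← 29.92 +4.98 = 34.9 m/s
throttle_to(7683): rpm ← 7683
adjust_airspeed(-9.59): V ← 34.9 -9.59 = 25.31 m/s
throttle_to(991): rpm ← 991
set_airspeed(34.16): V ← 34.16 m/s
final state: V = 34.16 m/s, rpm = 991 → n = rpm/60 = 16.516667 rev/s
J = V / (n·D) = 34.16 / (16.516667 × 1.349) = 1.533146
regime bands: climb J<0.2583 | cruise [0.2583, 0.5167) | windmill J≥0.5167
J = 1.5331 → windmill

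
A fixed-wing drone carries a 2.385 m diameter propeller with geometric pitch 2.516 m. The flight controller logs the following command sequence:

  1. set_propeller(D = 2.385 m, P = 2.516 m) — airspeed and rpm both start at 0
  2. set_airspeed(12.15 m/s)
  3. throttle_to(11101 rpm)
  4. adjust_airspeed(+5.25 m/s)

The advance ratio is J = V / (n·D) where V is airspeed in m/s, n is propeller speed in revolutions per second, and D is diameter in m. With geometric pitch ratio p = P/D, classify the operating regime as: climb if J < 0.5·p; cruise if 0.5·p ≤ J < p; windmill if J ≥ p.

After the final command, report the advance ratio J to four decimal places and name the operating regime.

set_propeller: D = 2.385 m, P = 2.516 m (p = P/D = 1.054927); state ← (V=0, rpm=0)
set_airspeed(12.15): V ← 12.15 m/s
throttle_to(11101): rpm ← 11101
adjust_airspeed(+5.25): V ← 12.15 +5.25 = 17.4 m/s
final state: V = 17.4 m/s, rpm = 11101 → n = rpm/60 = 185.016667 rev/s
J = V / (n·D) = 17.4 / (185.016667 × 2.385) = 0.039432
regime bands: climb J<0.5275 | cruise [0.5275, 1.0549) | windmill J≥1.0549
J = 0.0394 → climb

J = 0.0394, regime = climb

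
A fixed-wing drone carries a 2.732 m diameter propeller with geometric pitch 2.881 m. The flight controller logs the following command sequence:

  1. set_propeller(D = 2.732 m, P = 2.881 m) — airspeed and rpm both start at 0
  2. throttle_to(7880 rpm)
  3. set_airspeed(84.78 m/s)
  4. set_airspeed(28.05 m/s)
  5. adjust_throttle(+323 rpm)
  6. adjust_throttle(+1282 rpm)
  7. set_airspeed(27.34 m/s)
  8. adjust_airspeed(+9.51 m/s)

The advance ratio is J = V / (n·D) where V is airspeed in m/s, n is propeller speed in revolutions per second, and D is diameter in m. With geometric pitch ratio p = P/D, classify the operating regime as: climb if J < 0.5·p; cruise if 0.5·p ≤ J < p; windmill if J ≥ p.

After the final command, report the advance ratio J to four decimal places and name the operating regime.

set_propeller: D = 2.732 m, P = 2.881 m (p = P/D = 1.054539); state ← (V=0, rpm=0)
throttle_to(7880): rpm ← 7880
set_airspeed(84.78): V ← 84.78 m/s
set_airspeed(28.05): V ← 28.05 m/s
adjust_throttle(+323): rpm ← 7880 +323 = 8203
adjust_throttle(+1282): rpm ← 8203 +1282 = 9485
set_airspeed(27.34): V ← 27.34 m/s
adjust_airspeed(+9.51): V ← 27.34 +9.51 = 36.85 m/s
final state: V = 36.85 m/s, rpm = 9485 → n = rpm/60 = 158.083333 rev/s
J = V / (n·D) = 36.85 / (158.083333 × 2.732) = 0.085324
regime bands: climb J<0.5273 | cruise [0.5273, 1.0545) | windmill J≥1.0545
J = 0.0853 → climb

J = 0.0853, regime = climb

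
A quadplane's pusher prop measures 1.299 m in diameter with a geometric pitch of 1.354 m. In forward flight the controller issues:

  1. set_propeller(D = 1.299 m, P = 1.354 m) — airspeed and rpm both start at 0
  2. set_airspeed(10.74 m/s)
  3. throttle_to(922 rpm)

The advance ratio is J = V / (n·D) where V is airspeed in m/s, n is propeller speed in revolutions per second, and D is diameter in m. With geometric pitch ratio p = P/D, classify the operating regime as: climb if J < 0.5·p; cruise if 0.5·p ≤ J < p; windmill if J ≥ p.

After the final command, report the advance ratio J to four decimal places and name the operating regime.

J = 0.5380, regime = cruise

set_propeller: D = 1.299 m, P = 1.354 m (p = P/D = 1.042340); state ← (V=0, rpm=0)
set_airspeed(10.74): V ← 10.74 m/s
throttle_to(922): rpm ← 922
final state: V = 10.74 m/s, rpm = 922 → n = rpm/60 = 15.366667 rev/s
J = V / (n·D) = 10.74 / (15.366667 × 1.299) = 0.538041
regime bands: climb J<0.5212 | cruise [0.5212, 1.0423) | windmill J≥1.0423
J = 0.5380 → cruise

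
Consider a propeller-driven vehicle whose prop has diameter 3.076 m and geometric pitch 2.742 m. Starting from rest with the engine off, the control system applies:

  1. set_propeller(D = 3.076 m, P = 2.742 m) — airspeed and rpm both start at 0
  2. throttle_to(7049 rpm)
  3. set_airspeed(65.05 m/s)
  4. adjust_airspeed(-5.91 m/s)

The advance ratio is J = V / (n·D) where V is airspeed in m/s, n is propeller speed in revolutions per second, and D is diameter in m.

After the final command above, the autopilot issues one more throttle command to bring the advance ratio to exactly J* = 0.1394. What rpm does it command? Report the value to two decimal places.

rpm = 8275.29

set_propeller: D = 3.076 m, P = 2.742 m (p = P/D = 0.891417); state ← (V=0, rpm=0)
throttle_to(7049): rpm ← 7049
set_airspeed(65.05): V ← 65.05 m/s
adjust_airspeed(-5.91): V ← 65.05 -5.91 = 59.14 m/s
final state: V = 59.14 m/s, rpm = 7049 → n = rpm/60 = 117.483333 rev/s
target J* = 0.1394; solve J* = V/(n·D) for n: n = V/(J*·D) = 59.14/(0.1394 × 3.076) = 137.921577 rev/s
rpm = 60·n = 8275.294640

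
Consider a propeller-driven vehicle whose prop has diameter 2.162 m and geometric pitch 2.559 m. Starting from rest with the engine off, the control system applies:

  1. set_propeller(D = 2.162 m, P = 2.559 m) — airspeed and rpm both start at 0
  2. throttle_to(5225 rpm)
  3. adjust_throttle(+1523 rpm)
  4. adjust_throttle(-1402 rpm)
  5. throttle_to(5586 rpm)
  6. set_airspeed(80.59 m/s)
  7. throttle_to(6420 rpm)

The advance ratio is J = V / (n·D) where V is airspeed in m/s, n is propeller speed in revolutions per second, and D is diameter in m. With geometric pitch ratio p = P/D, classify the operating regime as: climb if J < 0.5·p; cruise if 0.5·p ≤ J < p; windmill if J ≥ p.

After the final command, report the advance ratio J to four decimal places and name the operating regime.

J = 0.3484, regime = climb

set_propeller: D = 2.162 m, P = 2.559 m (p = P/D = 1.183626); state ← (V=0, rpm=0)
throttle_to(5225): rpm ← 5225
adjust_throttle(+1523): rpm ← 5225 +1523 = 6748
adjust_throttle(-1402): rpm ← 6748 -1402 = 5346
throttle_to(5586): rpm ← 5586
set_airspeed(80.59): V ← 80.59 m/s
throttle_to(6420): rpm ← 6420
final state: V = 80.59 m/s, rpm = 6420 → n = rpm/60 = 107.000000 rev/s
J = V / (n·D) = 80.59 / (107.000000 × 2.162) = 0.348371
regime bands: climb J<0.5918 | cruise [0.5918, 1.1836) | windmill J≥1.1836
J = 0.3484 → climb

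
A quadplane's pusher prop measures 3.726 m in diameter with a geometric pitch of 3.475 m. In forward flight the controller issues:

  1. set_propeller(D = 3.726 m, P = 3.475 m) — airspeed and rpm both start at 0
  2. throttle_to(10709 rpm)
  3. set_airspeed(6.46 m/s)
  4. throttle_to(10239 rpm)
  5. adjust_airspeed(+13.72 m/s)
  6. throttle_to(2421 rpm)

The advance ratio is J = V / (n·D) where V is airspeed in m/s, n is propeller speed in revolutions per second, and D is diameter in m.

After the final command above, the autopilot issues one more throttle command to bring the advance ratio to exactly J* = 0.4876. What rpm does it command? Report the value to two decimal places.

set_propeller: D = 3.726 m, P = 3.475 m (p = P/D = 0.932636); state ← (V=0, rpm=0)
throttle_to(10709): rpm ← 10709
set_airspeed(6.46): V ← 6.46 m/s
throttle_to(10239): rpm ← 10239
adjust_airspeed(+13.72): V ← 6.46 +13.72 = 20.18 m/s
throttle_to(2421): rpm ← 2421
final state: V = 20.18 m/s, rpm = 2421 → n = rpm/60 = 40.350000 rev/s
target J* = 0.4876; solve J* = V/(n·D) for n: n = V/(J*·D) = 20.18/(0.4876 × 3.726) = 11.107456 rev/s
rpm = 60·n = 666.447380

rpm = 666.45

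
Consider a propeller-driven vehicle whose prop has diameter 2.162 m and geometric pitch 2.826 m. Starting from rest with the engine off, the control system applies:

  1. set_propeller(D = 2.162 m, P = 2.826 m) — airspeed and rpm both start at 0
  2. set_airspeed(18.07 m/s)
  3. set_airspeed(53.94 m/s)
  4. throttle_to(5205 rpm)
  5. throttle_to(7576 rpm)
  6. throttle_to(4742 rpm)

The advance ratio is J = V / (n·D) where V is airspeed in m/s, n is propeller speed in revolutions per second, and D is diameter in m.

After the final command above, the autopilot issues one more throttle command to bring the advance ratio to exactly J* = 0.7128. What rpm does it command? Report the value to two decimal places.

set_propeller: D = 2.162 m, P = 2.826 m (p = P/D = 1.307123); state ← (V=0, rpm=0)
set_airspeed(18.07): V ← 18.07 m/s
set_airspeed(53.94): V ← 53.94 m/s
throttle_to(5205): rpm ← 5205
throttle_to(7576): rpm ← 7576
throttle_to(4742): rpm ← 4742
final state: V = 53.94 m/s, rpm = 4742 → n = rpm/60 = 79.033333 rev/s
target J* = 0.7128; solve J* = V/(n·D) for n: n = V/(J*·D) = 53.94/(0.7128 × 2.162) = 35.001573 rev/s
rpm = 60·n = 2100.094376

rpm = 2100.09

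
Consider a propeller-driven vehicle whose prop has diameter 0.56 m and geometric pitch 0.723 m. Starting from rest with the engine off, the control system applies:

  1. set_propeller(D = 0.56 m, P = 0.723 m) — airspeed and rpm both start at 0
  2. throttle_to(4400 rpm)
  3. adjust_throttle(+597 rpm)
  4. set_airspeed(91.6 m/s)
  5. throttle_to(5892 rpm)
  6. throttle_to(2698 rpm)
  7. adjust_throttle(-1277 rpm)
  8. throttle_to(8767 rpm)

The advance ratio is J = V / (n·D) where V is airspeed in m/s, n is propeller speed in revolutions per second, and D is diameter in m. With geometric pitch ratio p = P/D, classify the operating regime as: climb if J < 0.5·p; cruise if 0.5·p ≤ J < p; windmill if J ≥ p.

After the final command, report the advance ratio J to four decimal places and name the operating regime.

set_propeller: D = 0.56 m, P = 0.723 m (p = P/D = 1.291071); state ← (V=0, rpm=0)
throttle_to(4400): rpm ← 4400
adjust_throttle(+597): rpm ← 4400 +597 = 4997
set_airspeed(91.6): V ← 91.6 m/s
throttle_to(5892): rpm ← 5892
throttle_to(2698): rpm ← 2698
adjust_throttle(-1277): rpm ← 2698 -1277 = 1421
throttle_to(8767): rpm ← 8767
final state: V = 91.6 m/s, rpm = 8767 → n = rpm/60 = 146.116667 rev/s
J = V / (n·D) = 91.6 / (146.116667 × 0.56) = 1.119458
regime bands: climb J<0.6455 | cruise [0.6455, 1.2911) | windmill J≥1.2911
J = 1.1195 → cruise

J = 1.1195, regime = cruise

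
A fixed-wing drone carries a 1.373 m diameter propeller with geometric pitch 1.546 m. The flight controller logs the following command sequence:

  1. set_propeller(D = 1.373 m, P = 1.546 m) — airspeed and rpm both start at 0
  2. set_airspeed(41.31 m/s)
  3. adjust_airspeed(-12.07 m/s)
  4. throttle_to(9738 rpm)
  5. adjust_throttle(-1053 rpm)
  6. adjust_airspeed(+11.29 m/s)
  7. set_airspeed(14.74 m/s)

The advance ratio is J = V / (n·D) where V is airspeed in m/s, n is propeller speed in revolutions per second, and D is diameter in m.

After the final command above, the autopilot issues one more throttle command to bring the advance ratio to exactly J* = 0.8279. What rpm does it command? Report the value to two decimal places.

rpm = 778.04

set_propeller: D = 1.373 m, P = 1.546 m (p = P/D = 1.126001); state ← (V=0, rpm=0)
set_airspeed(41.31): V ← 41.31 m/s
adjust_airspeed(-12.07): V ← 41.31 -12.07 = 29.24 m/s
throttle_to(9738): rpm ← 9738
adjust_throttle(-1053): rpm ← 9738 -1053 = 8685
adjust_airspeed(+11.29): V ← 29.24 +11.29 = 40.53 m/s
set_airspeed(14.74): V ← 14.74 m/s
final state: V = 14.74 m/s, rpm = 8685 → n = rpm/60 = 144.750000 rev/s
target J* = 0.8279; solve J* = V/(n·D) for n: n = V/(J*·D) = 14.74/(0.8279 × 1.373) = 12.967285 rev/s
rpm = 60·n = 778.037114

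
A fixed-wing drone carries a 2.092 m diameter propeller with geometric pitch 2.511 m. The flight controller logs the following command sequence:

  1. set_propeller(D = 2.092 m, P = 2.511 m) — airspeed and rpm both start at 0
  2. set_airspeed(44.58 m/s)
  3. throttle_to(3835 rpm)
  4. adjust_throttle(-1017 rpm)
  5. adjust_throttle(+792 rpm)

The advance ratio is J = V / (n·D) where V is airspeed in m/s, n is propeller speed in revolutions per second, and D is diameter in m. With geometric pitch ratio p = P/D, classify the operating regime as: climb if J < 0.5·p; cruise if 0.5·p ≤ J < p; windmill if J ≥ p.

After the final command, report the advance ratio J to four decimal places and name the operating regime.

set_propeller: D = 2.092 m, P = 2.511 m (p = P/D = 1.200287); state ← (V=0, rpm=0)
set_airspeed(44.58): V ← 44.58 m/s
throttle_to(3835): rpm ← 3835
adjust_throttle(-1017): rpm ← 3835 -1017 = 2818
adjust_throttle(+792): rpm ← 2818 +792 = 3610
final state: V = 44.58 m/s, rpm = 3610 → n = rpm/60 = 60.166667 rev/s
J = V / (n·D) = 44.58 / (60.166667 × 2.092) = 0.354179
regime bands: climb J<0.6001 | cruise [0.6001, 1.2003) | windmill J≥1.2003
J = 0.3542 → climb

J = 0.3542, regime = climb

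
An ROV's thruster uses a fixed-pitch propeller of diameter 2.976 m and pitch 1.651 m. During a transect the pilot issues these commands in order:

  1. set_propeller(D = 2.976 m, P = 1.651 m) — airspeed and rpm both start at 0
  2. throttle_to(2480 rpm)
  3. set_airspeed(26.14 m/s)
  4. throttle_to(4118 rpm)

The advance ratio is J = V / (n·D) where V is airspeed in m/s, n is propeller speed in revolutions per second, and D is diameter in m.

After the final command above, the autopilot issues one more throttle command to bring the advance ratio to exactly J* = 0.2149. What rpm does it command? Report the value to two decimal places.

rpm = 2452.38

set_propeller: D = 2.976 m, P = 1.651 m (p = P/D = 0.554772); state ← (V=0, rpm=0)
throttle_to(2480): rpm ← 2480
set_airspeed(26.14): V ← 26.14 m/s
throttle_to(4118): rpm ← 4118
final state: V = 26.14 m/s, rpm = 4118 → n = rpm/60 = 68.633333 rev/s
target J* = 0.2149; solve J* = V/(n·D) for n: n = V/(J*·D) = 26.14/(0.2149 × 2.976) = 40.872974 rev/s
rpm = 60·n = 2452.378451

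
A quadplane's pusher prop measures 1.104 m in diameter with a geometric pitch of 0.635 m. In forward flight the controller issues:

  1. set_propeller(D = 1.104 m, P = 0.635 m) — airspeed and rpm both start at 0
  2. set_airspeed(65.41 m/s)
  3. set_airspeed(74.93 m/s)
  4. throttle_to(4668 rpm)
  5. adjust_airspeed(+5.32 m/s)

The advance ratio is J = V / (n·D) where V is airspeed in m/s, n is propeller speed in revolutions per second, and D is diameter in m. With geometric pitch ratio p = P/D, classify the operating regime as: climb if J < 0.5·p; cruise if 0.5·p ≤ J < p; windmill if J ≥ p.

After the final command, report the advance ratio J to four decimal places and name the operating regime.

set_propeller: D = 1.104 m, P = 0.635 m (p = P/D = 0.575181); state ← (V=0, rpm=0)
set_airspeed(65.41): V ← 65.41 m/s
set_airspeed(74.93): V ← 74.93 m/s
throttle_to(4668): rpm ← 4668
adjust_airspeed(+5.32): V ← 74.93 +5.32 = 80.25 m/s
final state: V = 80.25 m/s, rpm = 4668 → n = rpm/60 = 77.800000 rev/s
J = V / (n·D) = 80.25 / (77.800000 × 1.104) = 0.934322
regime bands: climb J<0.2876 | cruise [0.2876, 0.5752) | windmill J≥0.5752
J = 0.9343 → windmill

J = 0.9343, regime = windmill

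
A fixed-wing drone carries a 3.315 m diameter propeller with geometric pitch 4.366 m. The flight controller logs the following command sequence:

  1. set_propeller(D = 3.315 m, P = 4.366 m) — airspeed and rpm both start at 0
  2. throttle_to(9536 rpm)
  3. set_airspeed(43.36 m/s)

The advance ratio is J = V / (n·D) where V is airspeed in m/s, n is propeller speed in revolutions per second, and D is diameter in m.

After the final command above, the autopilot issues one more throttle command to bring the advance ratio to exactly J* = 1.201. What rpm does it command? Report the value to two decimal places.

set_propeller: D = 3.315 m, P = 4.366 m (p = P/D = 1.317044); state ← (V=0, rpm=0)
throttle_to(9536): rpm ← 9536
set_airspeed(43.36): V ← 43.36 m/s
final state: V = 43.36 m/s, rpm = 9536 → n = rpm/60 = 158.933333 rev/s
target J* = 1.201; solve J* = V/(n·D) for n: n = V/(J*·D) = 43.36/(1.201 × 3.315) = 10.890874 rev/s
rpm = 60·n = 653.452440

rpm = 653.45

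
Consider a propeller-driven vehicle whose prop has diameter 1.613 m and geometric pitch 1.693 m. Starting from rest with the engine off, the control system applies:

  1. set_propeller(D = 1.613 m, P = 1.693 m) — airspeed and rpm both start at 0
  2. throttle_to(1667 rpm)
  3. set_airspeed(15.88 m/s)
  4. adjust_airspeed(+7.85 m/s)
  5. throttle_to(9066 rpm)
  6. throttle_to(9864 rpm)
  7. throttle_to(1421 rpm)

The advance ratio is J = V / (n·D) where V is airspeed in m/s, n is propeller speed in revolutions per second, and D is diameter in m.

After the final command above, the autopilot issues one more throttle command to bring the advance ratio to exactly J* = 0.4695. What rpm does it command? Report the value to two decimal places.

set_propeller: D = 1.613 m, P = 1.693 m (p = P/D = 1.049597); state ← (V=0, rpm=0)
throttle_to(1667): rpm ← 1667
set_airspeed(15.88): V ← 15.88 m/s
adjust_airspeed(+7.85): V ← 15.88 +7.85 = 23.73 m/s
throttle_to(9066): rpm ← 9066
throttle_to(9864): rpm ← 9864
throttle_to(1421): rpm ← 1421
final state: V = 23.73 m/s, rpm = 1421 → n = rpm/60 = 23.683333 rev/s
target J* = 0.4695; solve J* = V/(n·D) for n: n = V/(J*·D) = 23.73/(0.4695 × 1.613) = 31.334861 rev/s
rpm = 60·n = 1880.091667

rpm = 1880.09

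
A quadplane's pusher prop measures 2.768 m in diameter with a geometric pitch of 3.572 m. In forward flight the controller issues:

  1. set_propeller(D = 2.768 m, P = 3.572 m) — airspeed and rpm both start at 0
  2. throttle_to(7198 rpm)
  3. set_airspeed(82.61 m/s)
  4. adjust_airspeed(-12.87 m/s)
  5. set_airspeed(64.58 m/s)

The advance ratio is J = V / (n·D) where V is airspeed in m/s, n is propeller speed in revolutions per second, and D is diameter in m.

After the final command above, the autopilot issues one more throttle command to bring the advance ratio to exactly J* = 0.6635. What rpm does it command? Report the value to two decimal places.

rpm = 2109.80

set_propeller: D = 2.768 m, P = 3.572 m (p = P/D = 1.290462); state ← (V=0, rpm=0)
throttle_to(7198): rpm ← 7198
set_airspeed(82.61): V ← 82.61 m/s
adjust_airspeed(-12.87): V ← 82.61 -12.87 = 69.74 m/s
set_airspeed(64.58): V ← 64.58 m/s
final state: V = 64.58 m/s, rpm = 7198 → n = rpm/60 = 119.966667 rev/s
target J* = 0.6635; solve J* = V/(n·D) for n: n = V/(J*·D) = 64.58/(0.6635 × 2.768) = 35.163413 rev/s
rpm = 60·n = 2109.804810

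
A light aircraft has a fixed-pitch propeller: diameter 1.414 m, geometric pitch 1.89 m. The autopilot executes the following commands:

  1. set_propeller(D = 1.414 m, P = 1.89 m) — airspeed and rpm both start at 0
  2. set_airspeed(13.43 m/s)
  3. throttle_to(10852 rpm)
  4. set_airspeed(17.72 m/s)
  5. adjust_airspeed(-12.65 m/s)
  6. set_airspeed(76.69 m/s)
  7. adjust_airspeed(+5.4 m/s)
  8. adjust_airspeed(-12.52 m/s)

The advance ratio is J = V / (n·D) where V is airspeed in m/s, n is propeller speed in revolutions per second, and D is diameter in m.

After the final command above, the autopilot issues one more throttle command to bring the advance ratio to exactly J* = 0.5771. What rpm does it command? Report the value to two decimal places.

rpm = 5115.32

set_propeller: D = 1.414 m, P = 1.89 m (p = P/D = 1.336634); state ← (V=0, rpm=0)
set_airspeed(13.43): V ← 13.43 m/s
throttle_to(10852): rpm ← 10852
set_airspeed(17.72): V ← 17.72 m/s
adjust_airspeed(-12.65): V ← 17.72 -12.65 = 5.07 m/s
set_airspeed(76.69): V ← 76.69 m/s
adjust_airspeed(+5.4): V ← 76.69 +5.4 = 82.09 m/s
adjust_airspeed(-12.52): V ← 82.09 -12.52 = 69.57 m/s
final state: V = 69.57 m/s, rpm = 10852 → n = rpm/60 = 180.866667 rev/s
target J* = 0.5771; solve J* = V/(n·D) for n: n = V/(J*·D) = 69.57/(0.5771 × 1.414) = 85.255326 rev/s
rpm = 60·n = 5115.319562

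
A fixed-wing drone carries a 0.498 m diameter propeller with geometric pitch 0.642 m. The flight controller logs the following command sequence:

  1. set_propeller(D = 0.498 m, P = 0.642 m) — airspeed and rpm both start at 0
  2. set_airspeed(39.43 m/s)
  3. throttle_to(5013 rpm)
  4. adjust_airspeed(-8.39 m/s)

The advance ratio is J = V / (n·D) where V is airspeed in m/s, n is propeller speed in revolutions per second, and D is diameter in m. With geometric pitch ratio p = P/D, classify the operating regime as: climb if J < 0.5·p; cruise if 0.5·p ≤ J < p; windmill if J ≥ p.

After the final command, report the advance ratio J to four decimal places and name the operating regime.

set_propeller: D = 0.498 m, P = 0.642 m (p = P/D = 1.289157); state ← (V=0, rpm=0)
set_airspeed(39.43): V ← 39.43 m/s
throttle_to(5013): rpm ← 5013
adjust_airspeed(-8.39): V ← 39.43 -8.39 = 31.04 m/s
final state: V = 31.04 m/s, rpm = 5013 → n = rpm/60 = 83.550000 rev/s
J = V / (n·D) = 31.04 / (83.550000 × 0.498) = 0.746012
regime bands: climb J<0.6446 | cruise [0.6446, 1.2892) | windmill J≥1.2892
J = 0.7460 → cruise

J = 0.7460, regime = cruise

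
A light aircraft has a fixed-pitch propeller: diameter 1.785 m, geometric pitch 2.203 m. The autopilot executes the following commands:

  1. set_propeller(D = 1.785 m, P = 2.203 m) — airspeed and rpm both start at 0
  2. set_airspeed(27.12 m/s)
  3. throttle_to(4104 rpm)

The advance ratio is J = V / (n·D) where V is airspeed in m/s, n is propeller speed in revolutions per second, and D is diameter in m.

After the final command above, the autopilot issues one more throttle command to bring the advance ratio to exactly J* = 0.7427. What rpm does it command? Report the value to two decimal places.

set_propeller: D = 1.785 m, P = 2.203 m (p = P/D = 1.234174); state ← (V=0, rpm=0)
set_airspeed(27.12): V ← 27.12 m/s
throttle_to(4104): rpm ← 4104
final state: V = 27.12 m/s, rpm = 4104 → n = rpm/60 = 68.400000 rev/s
target J* = 0.7427; solve J* = V/(n·D) for n: n = V/(J*·D) = 27.12/(0.7427 × 1.785) = 20.456816 rev/s
rpm = 60·n = 1227.408965

rpm = 1227.41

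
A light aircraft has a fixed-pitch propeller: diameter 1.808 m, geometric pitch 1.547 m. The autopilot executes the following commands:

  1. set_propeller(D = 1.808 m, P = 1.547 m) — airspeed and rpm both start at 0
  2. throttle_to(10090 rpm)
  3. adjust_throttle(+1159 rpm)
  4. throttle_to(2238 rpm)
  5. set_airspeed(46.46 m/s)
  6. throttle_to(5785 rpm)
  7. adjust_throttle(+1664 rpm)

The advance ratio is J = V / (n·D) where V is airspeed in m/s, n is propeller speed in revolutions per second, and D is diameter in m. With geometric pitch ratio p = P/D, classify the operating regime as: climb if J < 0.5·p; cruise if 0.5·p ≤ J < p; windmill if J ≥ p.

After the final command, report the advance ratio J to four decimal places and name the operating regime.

J = 0.2070, regime = climb

set_propeller: D = 1.808 m, P = 1.547 m (p = P/D = 0.855642); state ← (V=0, rpm=0)
throttle_to(10090): rpm ← 10090
adjust_throttle(+1159): rpm ← 10090 +1159 = 11249
throttle_to(2238): rpm ← 2238
set_airspeed(46.46): V ← 46.46 m/s
throttle_to(5785): rpm ← 5785
adjust_throttle(+1664): rpm ← 5785 +1664 = 7449
final state: V = 46.46 m/s, rpm = 7449 → n = rpm/60 = 124.150000 rev/s
J = V / (n·D) = 46.46 / (124.150000 × 1.808) = 0.206983
regime bands: climb J<0.4278 | cruise [0.4278, 0.8556) | windmill J≥0.8556
J = 0.2070 → climb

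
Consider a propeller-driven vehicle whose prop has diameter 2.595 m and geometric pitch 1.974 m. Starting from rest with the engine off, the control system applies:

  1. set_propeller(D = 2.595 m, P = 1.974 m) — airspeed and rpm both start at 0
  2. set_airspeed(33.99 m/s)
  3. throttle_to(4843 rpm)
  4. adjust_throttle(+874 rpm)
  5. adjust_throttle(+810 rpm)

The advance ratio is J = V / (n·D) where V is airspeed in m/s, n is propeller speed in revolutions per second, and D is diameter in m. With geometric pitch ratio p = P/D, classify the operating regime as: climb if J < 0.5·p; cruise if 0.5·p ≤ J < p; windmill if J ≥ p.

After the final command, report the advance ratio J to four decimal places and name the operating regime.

J = 0.1204, regime = climb

set_propeller: D = 2.595 m, P = 1.974 m (p = P/D = 0.760694); state ← (V=0, rpm=0)
set_airspeed(33.99): V ← 33.99 m/s
throttle_to(4843): rpm ← 4843
adjust_throttle(+874): rpm ← 4843 +874 = 5717
adjust_throttle(+810): rpm ← 5717 +810 = 6527
final state: V = 33.99 m/s, rpm = 6527 → n = rpm/60 = 108.783333 rev/s
J = V / (n·D) = 33.99 / (108.783333 × 2.595) = 0.120407
regime bands: climb J<0.3803 | cruise [0.3803, 0.7607) | windmill J≥0.7607
J = 0.1204 → climb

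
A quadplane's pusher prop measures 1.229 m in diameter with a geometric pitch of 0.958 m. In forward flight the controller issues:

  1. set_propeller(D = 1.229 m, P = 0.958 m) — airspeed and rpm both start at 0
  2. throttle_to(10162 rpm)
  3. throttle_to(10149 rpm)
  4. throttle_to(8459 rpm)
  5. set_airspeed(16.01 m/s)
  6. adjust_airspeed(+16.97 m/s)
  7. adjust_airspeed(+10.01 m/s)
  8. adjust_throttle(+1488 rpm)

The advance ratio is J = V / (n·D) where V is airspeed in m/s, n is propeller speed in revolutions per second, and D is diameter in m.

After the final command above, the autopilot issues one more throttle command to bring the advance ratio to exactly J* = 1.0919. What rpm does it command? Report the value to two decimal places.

set_propeller: D = 1.229 m, P = 0.958 m (p = P/D = 0.779496); state ← (V=0, rpm=0)
throttle_to(10162): rpm ← 10162
throttle_to(10149): rpm ← 10149
throttle_to(8459): rpm ← 8459
set_airspeed(16.01): V ← 16.01 m/s
adjust_airspeed(+16.97): V ← 16.01 +16.97 = 32.98 m/s
adjust_airspeed(+10.01): V ← 32.98 +10.01 = 42.99 m/s
adjust_throttle(+1488): rpm ← 8459 +1488 = 9947
final state: V = 42.99 m/s, rpm = 9947 → n = rpm/60 = 165.783333 rev/s
target J* = 1.0919; solve J* = V/(n·D) for n: n = V/(J*·D) = 42.99/(1.0919 × 1.229) = 32.035588 rev/s
rpm = 60·n = 1922.135265

rpm = 1922.14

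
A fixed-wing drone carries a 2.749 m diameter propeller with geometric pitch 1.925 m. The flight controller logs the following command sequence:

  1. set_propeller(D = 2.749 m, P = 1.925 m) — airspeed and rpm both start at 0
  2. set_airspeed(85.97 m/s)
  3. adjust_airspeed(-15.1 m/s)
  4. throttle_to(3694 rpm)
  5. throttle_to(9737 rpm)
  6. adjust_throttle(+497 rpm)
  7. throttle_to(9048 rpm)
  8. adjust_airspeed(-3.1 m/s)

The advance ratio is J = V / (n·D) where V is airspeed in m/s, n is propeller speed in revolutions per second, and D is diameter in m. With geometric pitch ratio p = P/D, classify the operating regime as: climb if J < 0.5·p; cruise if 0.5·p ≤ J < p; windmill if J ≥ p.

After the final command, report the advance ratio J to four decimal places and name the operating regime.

set_propeller: D = 2.749 m, P = 1.925 m (p = P/D = 0.700255); state ← (V=0, rpm=0)
set_airspeed(85.97): V ← 85.97 m/s
adjust_airspeed(-15.1): V ← 85.97 -15.1 = 70.87 m/s
throttle_to(3694): rpm ← 3694
throttle_to(9737): rpm ← 9737
adjust_throttle(+497): rpm ← 9737 +497 = 10234
throttle_to(9048): rpm ← 9048
adjust_airspeed(-3.1): V ← 70.87 -3.1 = 67.77 m/s
final state: V = 67.77 m/s, rpm = 9048 → n = rpm/60 = 150.800000 rev/s
J = V / (n·D) = 67.77 / (150.800000 × 2.749) = 0.163479
regime bands: climb J<0.3501 | cruise [0.3501, 0.7003) | windmill J≥0.7003
J = 0.1635 → climb

J = 0.1635, regime = climb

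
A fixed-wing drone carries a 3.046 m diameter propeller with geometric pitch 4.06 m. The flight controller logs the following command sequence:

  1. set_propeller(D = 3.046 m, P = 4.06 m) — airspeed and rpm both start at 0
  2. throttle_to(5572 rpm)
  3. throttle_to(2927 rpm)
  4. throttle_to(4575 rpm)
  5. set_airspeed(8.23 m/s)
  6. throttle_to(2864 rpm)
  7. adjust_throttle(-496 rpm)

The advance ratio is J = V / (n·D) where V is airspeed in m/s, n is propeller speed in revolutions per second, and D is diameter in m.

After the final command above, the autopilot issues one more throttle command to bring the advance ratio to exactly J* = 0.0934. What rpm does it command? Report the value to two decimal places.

rpm = 1735.70

set_propeller: D = 3.046 m, P = 4.06 m (p = P/D = 1.332896); state ← (V=0, rpm=0)
throttle_to(5572): rpm ← 5572
throttle_to(2927): rpm ← 2927
throttle_to(4575): rpm ← 4575
set_airspeed(8.23): V ← 8.23 m/s
throttle_to(2864): rpm ← 2864
adjust_throttle(-496): rpm ← 2864 -496 = 2368
final state: V = 8.23 m/s, rpm = 2368 → n = rpm/60 = 39.466667 rev/s
target J* = 0.0934; solve J* = V/(n·D) for n: n = V/(J*·D) = 8.23/(0.0934 × 3.046) = 28.928310 rev/s
rpm = 60·n = 1735.698589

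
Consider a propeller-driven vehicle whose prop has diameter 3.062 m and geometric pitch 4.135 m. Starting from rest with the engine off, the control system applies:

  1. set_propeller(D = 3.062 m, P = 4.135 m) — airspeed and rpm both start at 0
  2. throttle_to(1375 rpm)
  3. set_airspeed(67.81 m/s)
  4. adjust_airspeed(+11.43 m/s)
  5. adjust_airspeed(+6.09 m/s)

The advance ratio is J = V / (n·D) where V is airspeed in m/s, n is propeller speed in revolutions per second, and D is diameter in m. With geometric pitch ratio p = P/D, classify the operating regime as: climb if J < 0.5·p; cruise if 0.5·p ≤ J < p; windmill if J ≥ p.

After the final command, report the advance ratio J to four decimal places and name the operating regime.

set_propeller: D = 3.062 m, P = 4.135 m (p = P/D = 1.350425); state ← (V=0, rpm=0)
throttle_to(1375): rpm ← 1375
set_airspeed(67.81): V ← 67.81 m/s
adjust_airspeed(+11.43): V ← 67.81 +11.43 = 79.24 m/s
adjust_airspeed(+6.09): V ← 79.24 +6.09 = 85.33 m/s
final state: V = 85.33 m/s, rpm = 1375 → n = rpm/60 = 22.916667 rev/s
J = V / (n·D) = 85.33 / (22.916667 × 3.062) = 1.216032
regime bands: climb J<0.6752 | cruise [0.6752, 1.3504) | windmill J≥1.3504
J = 1.2160 → cruise

J = 1.2160, regime = cruise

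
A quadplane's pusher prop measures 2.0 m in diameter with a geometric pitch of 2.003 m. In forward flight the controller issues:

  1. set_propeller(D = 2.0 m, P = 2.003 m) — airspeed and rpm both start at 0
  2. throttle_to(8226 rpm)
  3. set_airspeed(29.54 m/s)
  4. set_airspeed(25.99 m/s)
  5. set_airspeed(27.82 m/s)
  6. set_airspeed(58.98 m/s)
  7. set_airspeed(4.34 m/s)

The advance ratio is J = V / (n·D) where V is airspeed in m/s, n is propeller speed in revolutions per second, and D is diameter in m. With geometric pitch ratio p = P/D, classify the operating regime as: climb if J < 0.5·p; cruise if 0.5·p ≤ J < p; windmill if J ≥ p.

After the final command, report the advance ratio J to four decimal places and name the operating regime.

J = 0.0158, regime = climb

set_propeller: D = 2.0 m, P = 2.003 m (p = P/D = 1.001500); state ← (V=0, rpm=0)
throttle_to(8226): rpm ← 8226
set_airspeed(29.54): V ← 29.54 m/s
set_airspeed(25.99): V ← 25.99 m/s
set_airspeed(27.82): V ← 27.82 m/s
set_airspeed(58.98): V ← 58.98 m/s
set_airspeed(4.34): V ← 4.34 m/s
final state: V = 4.34 m/s, rpm = 8226 → n = rpm/60 = 137.100000 rev/s
J = V / (n·D) = 4.34 / (137.100000 × 2.0) = 0.015828
regime bands: climb J<0.5008 | cruise [0.5008, 1.0015) | windmill J≥1.0015
J = 0.0158 → climb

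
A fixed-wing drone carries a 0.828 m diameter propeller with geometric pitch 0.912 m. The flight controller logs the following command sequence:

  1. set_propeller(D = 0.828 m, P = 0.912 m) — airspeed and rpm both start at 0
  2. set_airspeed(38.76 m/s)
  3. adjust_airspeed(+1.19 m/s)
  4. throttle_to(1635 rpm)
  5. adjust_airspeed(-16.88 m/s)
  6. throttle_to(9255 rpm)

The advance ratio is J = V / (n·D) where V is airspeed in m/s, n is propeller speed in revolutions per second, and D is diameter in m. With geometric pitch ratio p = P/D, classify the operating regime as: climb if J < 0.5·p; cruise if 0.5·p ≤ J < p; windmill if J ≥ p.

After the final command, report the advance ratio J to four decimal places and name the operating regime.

set_propeller: D = 0.828 m, P = 0.912 m (p = P/D = 1.101449); state ← (V=0, rpm=0)
set_airspeed(38.76): V ← 38.76 m/s
adjust_airspeed(+1.19): V ← 38.76 +1.19 = 39.95 m/s
throttle_to(1635): rpm ← 1635
adjust_airspeed(-16.88): V ← 39.95 -16.88 = 23.07 m/s
throttle_to(9255): rpm ← 9255
final state: V = 23.07 m/s, rpm = 9255 → n = rpm/60 = 154.250000 rev/s
J = V / (n·D) = 23.07 / (154.250000 × 0.828) = 0.180631
regime bands: climb J<0.5507 | cruise [0.5507, 1.1014) | windmill J≥1.1014
J = 0.1806 → climb

J = 0.1806, regime = climb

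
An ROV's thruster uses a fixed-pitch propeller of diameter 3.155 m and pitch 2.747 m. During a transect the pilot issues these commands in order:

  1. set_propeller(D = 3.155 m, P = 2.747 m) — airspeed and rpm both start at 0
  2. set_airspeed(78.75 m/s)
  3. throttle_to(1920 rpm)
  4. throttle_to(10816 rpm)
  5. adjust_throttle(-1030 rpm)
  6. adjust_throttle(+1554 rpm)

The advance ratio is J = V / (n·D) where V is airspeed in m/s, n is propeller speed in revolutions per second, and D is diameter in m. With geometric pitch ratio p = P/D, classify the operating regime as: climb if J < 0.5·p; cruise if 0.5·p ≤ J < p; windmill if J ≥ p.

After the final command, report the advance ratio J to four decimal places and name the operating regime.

set_propeller: D = 3.155 m, P = 2.747 m (p = P/D = 0.870681); state ← (V=0, rpm=0)
set_airspeed(78.75): V ← 78.75 m/s
throttle_to(1920): rpm ← 1920
throttle_to(10816): rpm ← 10816
adjust_throttle(-1030): rpm ← 10816 -1030 = 9786
adjust_throttle(+1554): rpm ← 9786 +1554 = 11340
final state: V = 78.75 m/s, rpm = 11340 → n = rpm/60 = 189.000000 rev/s
J = V / (n·D) = 78.75 / (189.000000 × 3.155) = 0.132066
regime bands: climb J<0.4353 | cruise [0.4353, 0.8707) | windmill J≥0.8707
J = 0.1321 → climb

J = 0.1321, regime = climb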